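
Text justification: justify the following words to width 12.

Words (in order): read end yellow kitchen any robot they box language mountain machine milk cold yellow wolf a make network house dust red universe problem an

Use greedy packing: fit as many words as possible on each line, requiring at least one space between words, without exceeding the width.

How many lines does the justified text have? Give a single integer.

Answer: 13

Derivation:
Line 1: ['read', 'end'] (min_width=8, slack=4)
Line 2: ['yellow'] (min_width=6, slack=6)
Line 3: ['kitchen', 'any'] (min_width=11, slack=1)
Line 4: ['robot', 'they'] (min_width=10, slack=2)
Line 5: ['box', 'language'] (min_width=12, slack=0)
Line 6: ['mountain'] (min_width=8, slack=4)
Line 7: ['machine', 'milk'] (min_width=12, slack=0)
Line 8: ['cold', 'yellow'] (min_width=11, slack=1)
Line 9: ['wolf', 'a', 'make'] (min_width=11, slack=1)
Line 10: ['network'] (min_width=7, slack=5)
Line 11: ['house', 'dust'] (min_width=10, slack=2)
Line 12: ['red', 'universe'] (min_width=12, slack=0)
Line 13: ['problem', 'an'] (min_width=10, slack=2)
Total lines: 13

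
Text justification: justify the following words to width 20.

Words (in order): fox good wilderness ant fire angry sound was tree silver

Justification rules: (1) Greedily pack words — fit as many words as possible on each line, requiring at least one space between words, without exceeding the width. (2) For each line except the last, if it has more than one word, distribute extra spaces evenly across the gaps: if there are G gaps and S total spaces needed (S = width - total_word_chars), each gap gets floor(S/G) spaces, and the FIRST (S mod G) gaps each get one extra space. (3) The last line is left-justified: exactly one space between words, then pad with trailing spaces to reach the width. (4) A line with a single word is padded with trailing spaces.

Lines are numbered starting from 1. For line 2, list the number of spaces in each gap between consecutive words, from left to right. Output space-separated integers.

Answer: 1 1 1

Derivation:
Line 1: ['fox', 'good', 'wilderness'] (min_width=19, slack=1)
Line 2: ['ant', 'fire', 'angry', 'sound'] (min_width=20, slack=0)
Line 3: ['was', 'tree', 'silver'] (min_width=15, slack=5)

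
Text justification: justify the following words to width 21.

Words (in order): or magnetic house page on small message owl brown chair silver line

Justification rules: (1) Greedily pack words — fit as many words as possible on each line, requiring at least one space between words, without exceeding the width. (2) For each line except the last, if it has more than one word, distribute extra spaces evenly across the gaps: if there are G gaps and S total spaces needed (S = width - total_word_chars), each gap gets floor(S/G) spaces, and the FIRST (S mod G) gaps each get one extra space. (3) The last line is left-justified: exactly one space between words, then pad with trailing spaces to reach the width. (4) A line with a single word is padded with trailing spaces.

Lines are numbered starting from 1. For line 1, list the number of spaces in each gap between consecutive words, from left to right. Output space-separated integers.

Line 1: ['or', 'magnetic', 'house'] (min_width=17, slack=4)
Line 2: ['page', 'on', 'small', 'message'] (min_width=21, slack=0)
Line 3: ['owl', 'brown', 'chair'] (min_width=15, slack=6)
Line 4: ['silver', 'line'] (min_width=11, slack=10)

Answer: 3 3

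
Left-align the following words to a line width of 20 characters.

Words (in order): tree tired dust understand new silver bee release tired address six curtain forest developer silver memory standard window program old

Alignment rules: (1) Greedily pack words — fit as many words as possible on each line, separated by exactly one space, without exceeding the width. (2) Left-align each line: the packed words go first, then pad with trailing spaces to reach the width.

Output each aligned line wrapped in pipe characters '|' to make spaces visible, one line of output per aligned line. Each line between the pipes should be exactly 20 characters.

Line 1: ['tree', 'tired', 'dust'] (min_width=15, slack=5)
Line 2: ['understand', 'new'] (min_width=14, slack=6)
Line 3: ['silver', 'bee', 'release'] (min_width=18, slack=2)
Line 4: ['tired', 'address', 'six'] (min_width=17, slack=3)
Line 5: ['curtain', 'forest'] (min_width=14, slack=6)
Line 6: ['developer', 'silver'] (min_width=16, slack=4)
Line 7: ['memory', 'standard'] (min_width=15, slack=5)
Line 8: ['window', 'program', 'old'] (min_width=18, slack=2)

Answer: |tree tired dust     |
|understand new      |
|silver bee release  |
|tired address six   |
|curtain forest      |
|developer silver    |
|memory standard     |
|window program old  |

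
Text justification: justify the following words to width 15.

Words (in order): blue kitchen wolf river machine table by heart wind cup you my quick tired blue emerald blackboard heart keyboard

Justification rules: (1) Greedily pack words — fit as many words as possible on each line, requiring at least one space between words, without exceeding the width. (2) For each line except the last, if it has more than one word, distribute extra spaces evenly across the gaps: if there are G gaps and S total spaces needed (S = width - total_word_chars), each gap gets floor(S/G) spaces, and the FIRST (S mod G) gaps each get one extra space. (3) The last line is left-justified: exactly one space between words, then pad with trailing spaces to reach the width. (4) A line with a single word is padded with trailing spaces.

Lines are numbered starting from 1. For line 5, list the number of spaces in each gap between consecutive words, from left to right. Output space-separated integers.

Line 1: ['blue', 'kitchen'] (min_width=12, slack=3)
Line 2: ['wolf', 'river'] (min_width=10, slack=5)
Line 3: ['machine', 'table'] (min_width=13, slack=2)
Line 4: ['by', 'heart', 'wind'] (min_width=13, slack=2)
Line 5: ['cup', 'you', 'my'] (min_width=10, slack=5)
Line 6: ['quick', 'tired'] (min_width=11, slack=4)
Line 7: ['blue', 'emerald'] (min_width=12, slack=3)
Line 8: ['blackboard'] (min_width=10, slack=5)
Line 9: ['heart', 'keyboard'] (min_width=14, slack=1)

Answer: 4 3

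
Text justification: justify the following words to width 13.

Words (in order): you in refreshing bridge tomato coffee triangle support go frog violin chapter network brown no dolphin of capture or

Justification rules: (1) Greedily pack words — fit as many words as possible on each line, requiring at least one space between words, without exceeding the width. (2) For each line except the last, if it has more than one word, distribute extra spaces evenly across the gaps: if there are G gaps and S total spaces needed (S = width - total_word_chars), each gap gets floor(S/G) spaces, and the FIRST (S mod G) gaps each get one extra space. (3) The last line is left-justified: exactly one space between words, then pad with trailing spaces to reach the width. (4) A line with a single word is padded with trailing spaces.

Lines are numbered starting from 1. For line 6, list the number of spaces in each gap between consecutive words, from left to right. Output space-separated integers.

Line 1: ['you', 'in'] (min_width=6, slack=7)
Line 2: ['refreshing'] (min_width=10, slack=3)
Line 3: ['bridge', 'tomato'] (min_width=13, slack=0)
Line 4: ['coffee'] (min_width=6, slack=7)
Line 5: ['triangle'] (min_width=8, slack=5)
Line 6: ['support', 'go'] (min_width=10, slack=3)
Line 7: ['frog', 'violin'] (min_width=11, slack=2)
Line 8: ['chapter'] (min_width=7, slack=6)
Line 9: ['network', 'brown'] (min_width=13, slack=0)
Line 10: ['no', 'dolphin', 'of'] (min_width=13, slack=0)
Line 11: ['capture', 'or'] (min_width=10, slack=3)

Answer: 4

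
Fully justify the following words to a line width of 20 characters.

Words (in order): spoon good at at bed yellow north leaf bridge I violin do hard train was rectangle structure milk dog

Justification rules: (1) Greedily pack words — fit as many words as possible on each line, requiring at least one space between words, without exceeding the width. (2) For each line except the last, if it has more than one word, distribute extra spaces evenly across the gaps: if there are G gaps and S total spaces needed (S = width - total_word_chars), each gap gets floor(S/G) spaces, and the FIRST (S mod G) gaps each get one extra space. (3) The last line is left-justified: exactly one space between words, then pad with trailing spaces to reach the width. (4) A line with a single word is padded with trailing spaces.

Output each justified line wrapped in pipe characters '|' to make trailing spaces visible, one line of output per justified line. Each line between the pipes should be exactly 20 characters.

Line 1: ['spoon', 'good', 'at', 'at', 'bed'] (min_width=20, slack=0)
Line 2: ['yellow', 'north', 'leaf'] (min_width=17, slack=3)
Line 3: ['bridge', 'I', 'violin', 'do'] (min_width=18, slack=2)
Line 4: ['hard', 'train', 'was'] (min_width=14, slack=6)
Line 5: ['rectangle', 'structure'] (min_width=19, slack=1)
Line 6: ['milk', 'dog'] (min_width=8, slack=12)

Answer: |spoon good at at bed|
|yellow   north  leaf|
|bridge  I  violin do|
|hard    train    was|
|rectangle  structure|
|milk dog            |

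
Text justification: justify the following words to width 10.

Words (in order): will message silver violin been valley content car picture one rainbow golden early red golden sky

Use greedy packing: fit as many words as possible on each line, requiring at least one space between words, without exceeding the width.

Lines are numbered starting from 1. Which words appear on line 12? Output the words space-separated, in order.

Answer: golden

Derivation:
Line 1: ['will'] (min_width=4, slack=6)
Line 2: ['message'] (min_width=7, slack=3)
Line 3: ['silver'] (min_width=6, slack=4)
Line 4: ['violin'] (min_width=6, slack=4)
Line 5: ['been'] (min_width=4, slack=6)
Line 6: ['valley'] (min_width=6, slack=4)
Line 7: ['content'] (min_width=7, slack=3)
Line 8: ['car'] (min_width=3, slack=7)
Line 9: ['picture'] (min_width=7, slack=3)
Line 10: ['one'] (min_width=3, slack=7)
Line 11: ['rainbow'] (min_width=7, slack=3)
Line 12: ['golden'] (min_width=6, slack=4)
Line 13: ['early', 'red'] (min_width=9, slack=1)
Line 14: ['golden', 'sky'] (min_width=10, slack=0)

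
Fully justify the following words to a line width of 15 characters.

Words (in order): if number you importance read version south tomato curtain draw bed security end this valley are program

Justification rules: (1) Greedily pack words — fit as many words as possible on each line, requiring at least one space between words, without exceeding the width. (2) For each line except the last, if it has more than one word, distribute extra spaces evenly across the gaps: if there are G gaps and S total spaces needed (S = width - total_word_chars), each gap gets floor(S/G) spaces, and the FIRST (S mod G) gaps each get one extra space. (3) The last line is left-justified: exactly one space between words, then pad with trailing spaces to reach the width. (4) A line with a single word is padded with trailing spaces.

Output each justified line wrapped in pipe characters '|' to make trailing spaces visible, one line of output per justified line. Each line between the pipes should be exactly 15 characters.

Answer: |if  number  you|
|importance read|
|version   south|
|tomato  curtain|
|draw        bed|
|security    end|
|this valley are|
|program        |

Derivation:
Line 1: ['if', 'number', 'you'] (min_width=13, slack=2)
Line 2: ['importance', 'read'] (min_width=15, slack=0)
Line 3: ['version', 'south'] (min_width=13, slack=2)
Line 4: ['tomato', 'curtain'] (min_width=14, slack=1)
Line 5: ['draw', 'bed'] (min_width=8, slack=7)
Line 6: ['security', 'end'] (min_width=12, slack=3)
Line 7: ['this', 'valley', 'are'] (min_width=15, slack=0)
Line 8: ['program'] (min_width=7, slack=8)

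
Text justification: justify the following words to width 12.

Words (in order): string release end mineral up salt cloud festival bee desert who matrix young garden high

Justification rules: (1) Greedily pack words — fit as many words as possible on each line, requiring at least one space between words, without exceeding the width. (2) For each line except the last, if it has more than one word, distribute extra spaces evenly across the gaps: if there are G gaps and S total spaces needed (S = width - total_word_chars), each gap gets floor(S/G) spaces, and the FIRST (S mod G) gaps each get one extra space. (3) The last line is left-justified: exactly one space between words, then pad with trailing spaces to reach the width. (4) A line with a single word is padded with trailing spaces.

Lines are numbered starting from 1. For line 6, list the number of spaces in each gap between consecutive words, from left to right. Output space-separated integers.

Line 1: ['string'] (min_width=6, slack=6)
Line 2: ['release', 'end'] (min_width=11, slack=1)
Line 3: ['mineral', 'up'] (min_width=10, slack=2)
Line 4: ['salt', 'cloud'] (min_width=10, slack=2)
Line 5: ['festival', 'bee'] (min_width=12, slack=0)
Line 6: ['desert', 'who'] (min_width=10, slack=2)
Line 7: ['matrix', 'young'] (min_width=12, slack=0)
Line 8: ['garden', 'high'] (min_width=11, slack=1)

Answer: 3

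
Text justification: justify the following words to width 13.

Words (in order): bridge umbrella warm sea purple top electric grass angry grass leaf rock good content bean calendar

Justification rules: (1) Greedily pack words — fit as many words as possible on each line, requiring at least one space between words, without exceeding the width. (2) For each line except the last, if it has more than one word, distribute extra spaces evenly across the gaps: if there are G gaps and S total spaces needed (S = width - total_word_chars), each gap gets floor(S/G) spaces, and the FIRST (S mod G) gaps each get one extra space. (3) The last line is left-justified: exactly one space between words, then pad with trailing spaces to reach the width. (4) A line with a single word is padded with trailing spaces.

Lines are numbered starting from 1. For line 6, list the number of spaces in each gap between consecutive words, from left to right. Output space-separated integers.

Line 1: ['bridge'] (min_width=6, slack=7)
Line 2: ['umbrella', 'warm'] (min_width=13, slack=0)
Line 3: ['sea', 'purple'] (min_width=10, slack=3)
Line 4: ['top', 'electric'] (min_width=12, slack=1)
Line 5: ['grass', 'angry'] (min_width=11, slack=2)
Line 6: ['grass', 'leaf'] (min_width=10, slack=3)
Line 7: ['rock', 'good'] (min_width=9, slack=4)
Line 8: ['content', 'bean'] (min_width=12, slack=1)
Line 9: ['calendar'] (min_width=8, slack=5)

Answer: 4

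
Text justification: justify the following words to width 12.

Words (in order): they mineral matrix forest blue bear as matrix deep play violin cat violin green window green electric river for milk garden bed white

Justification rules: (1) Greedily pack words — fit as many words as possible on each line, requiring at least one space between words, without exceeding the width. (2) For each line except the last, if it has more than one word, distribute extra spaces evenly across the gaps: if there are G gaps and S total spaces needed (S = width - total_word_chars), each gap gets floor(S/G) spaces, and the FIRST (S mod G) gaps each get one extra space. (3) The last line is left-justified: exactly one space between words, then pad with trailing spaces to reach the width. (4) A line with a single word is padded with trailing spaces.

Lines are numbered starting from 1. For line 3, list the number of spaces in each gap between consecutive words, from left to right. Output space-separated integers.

Answer: 2

Derivation:
Line 1: ['they', 'mineral'] (min_width=12, slack=0)
Line 2: ['matrix'] (min_width=6, slack=6)
Line 3: ['forest', 'blue'] (min_width=11, slack=1)
Line 4: ['bear', 'as'] (min_width=7, slack=5)
Line 5: ['matrix', 'deep'] (min_width=11, slack=1)
Line 6: ['play', 'violin'] (min_width=11, slack=1)
Line 7: ['cat', 'violin'] (min_width=10, slack=2)
Line 8: ['green', 'window'] (min_width=12, slack=0)
Line 9: ['green'] (min_width=5, slack=7)
Line 10: ['electric'] (min_width=8, slack=4)
Line 11: ['river', 'for'] (min_width=9, slack=3)
Line 12: ['milk', 'garden'] (min_width=11, slack=1)
Line 13: ['bed', 'white'] (min_width=9, slack=3)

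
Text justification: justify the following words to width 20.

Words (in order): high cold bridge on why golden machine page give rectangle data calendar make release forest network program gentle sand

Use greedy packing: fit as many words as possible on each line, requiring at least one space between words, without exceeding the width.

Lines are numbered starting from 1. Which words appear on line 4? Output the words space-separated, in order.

Answer: data calendar make

Derivation:
Line 1: ['high', 'cold', 'bridge', 'on'] (min_width=19, slack=1)
Line 2: ['why', 'golden', 'machine'] (min_width=18, slack=2)
Line 3: ['page', 'give', 'rectangle'] (min_width=19, slack=1)
Line 4: ['data', 'calendar', 'make'] (min_width=18, slack=2)
Line 5: ['release', 'forest'] (min_width=14, slack=6)
Line 6: ['network', 'program'] (min_width=15, slack=5)
Line 7: ['gentle', 'sand'] (min_width=11, slack=9)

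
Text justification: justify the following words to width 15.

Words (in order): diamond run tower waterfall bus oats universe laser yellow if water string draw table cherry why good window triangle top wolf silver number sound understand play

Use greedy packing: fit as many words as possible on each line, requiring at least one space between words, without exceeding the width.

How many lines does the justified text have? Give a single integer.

Line 1: ['diamond', 'run'] (min_width=11, slack=4)
Line 2: ['tower', 'waterfall'] (min_width=15, slack=0)
Line 3: ['bus', 'oats'] (min_width=8, slack=7)
Line 4: ['universe', 'laser'] (min_width=14, slack=1)
Line 5: ['yellow', 'if', 'water'] (min_width=15, slack=0)
Line 6: ['string', 'draw'] (min_width=11, slack=4)
Line 7: ['table', 'cherry'] (min_width=12, slack=3)
Line 8: ['why', 'good', 'window'] (min_width=15, slack=0)
Line 9: ['triangle', 'top'] (min_width=12, slack=3)
Line 10: ['wolf', 'silver'] (min_width=11, slack=4)
Line 11: ['number', 'sound'] (min_width=12, slack=3)
Line 12: ['understand', 'play'] (min_width=15, slack=0)
Total lines: 12

Answer: 12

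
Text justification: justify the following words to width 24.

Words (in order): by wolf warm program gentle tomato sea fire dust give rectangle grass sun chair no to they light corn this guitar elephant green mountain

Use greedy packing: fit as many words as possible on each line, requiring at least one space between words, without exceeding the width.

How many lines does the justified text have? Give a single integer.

Line 1: ['by', 'wolf', 'warm', 'program'] (min_width=20, slack=4)
Line 2: ['gentle', 'tomato', 'sea', 'fire'] (min_width=22, slack=2)
Line 3: ['dust', 'give', 'rectangle'] (min_width=19, slack=5)
Line 4: ['grass', 'sun', 'chair', 'no', 'to'] (min_width=21, slack=3)
Line 5: ['they', 'light', 'corn', 'this'] (min_width=20, slack=4)
Line 6: ['guitar', 'elephant', 'green'] (min_width=21, slack=3)
Line 7: ['mountain'] (min_width=8, slack=16)
Total lines: 7

Answer: 7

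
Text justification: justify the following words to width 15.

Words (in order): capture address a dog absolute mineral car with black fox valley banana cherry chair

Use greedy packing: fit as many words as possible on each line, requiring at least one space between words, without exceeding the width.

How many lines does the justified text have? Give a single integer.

Line 1: ['capture', 'address'] (min_width=15, slack=0)
Line 2: ['a', 'dog', 'absolute'] (min_width=14, slack=1)
Line 3: ['mineral', 'car'] (min_width=11, slack=4)
Line 4: ['with', 'black', 'fox'] (min_width=14, slack=1)
Line 5: ['valley', 'banana'] (min_width=13, slack=2)
Line 6: ['cherry', 'chair'] (min_width=12, slack=3)
Total lines: 6

Answer: 6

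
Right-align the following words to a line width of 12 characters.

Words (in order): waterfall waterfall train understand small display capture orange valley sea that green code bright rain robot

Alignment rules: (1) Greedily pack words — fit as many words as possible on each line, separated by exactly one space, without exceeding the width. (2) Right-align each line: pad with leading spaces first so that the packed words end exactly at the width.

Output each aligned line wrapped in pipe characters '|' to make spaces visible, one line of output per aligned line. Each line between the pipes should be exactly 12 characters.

Line 1: ['waterfall'] (min_width=9, slack=3)
Line 2: ['waterfall'] (min_width=9, slack=3)
Line 3: ['train'] (min_width=5, slack=7)
Line 4: ['understand'] (min_width=10, slack=2)
Line 5: ['small'] (min_width=5, slack=7)
Line 6: ['display'] (min_width=7, slack=5)
Line 7: ['capture'] (min_width=7, slack=5)
Line 8: ['orange'] (min_width=6, slack=6)
Line 9: ['valley', 'sea'] (min_width=10, slack=2)
Line 10: ['that', 'green'] (min_width=10, slack=2)
Line 11: ['code', 'bright'] (min_width=11, slack=1)
Line 12: ['rain', 'robot'] (min_width=10, slack=2)

Answer: |   waterfall|
|   waterfall|
|       train|
|  understand|
|       small|
|     display|
|     capture|
|      orange|
|  valley sea|
|  that green|
| code bright|
|  rain robot|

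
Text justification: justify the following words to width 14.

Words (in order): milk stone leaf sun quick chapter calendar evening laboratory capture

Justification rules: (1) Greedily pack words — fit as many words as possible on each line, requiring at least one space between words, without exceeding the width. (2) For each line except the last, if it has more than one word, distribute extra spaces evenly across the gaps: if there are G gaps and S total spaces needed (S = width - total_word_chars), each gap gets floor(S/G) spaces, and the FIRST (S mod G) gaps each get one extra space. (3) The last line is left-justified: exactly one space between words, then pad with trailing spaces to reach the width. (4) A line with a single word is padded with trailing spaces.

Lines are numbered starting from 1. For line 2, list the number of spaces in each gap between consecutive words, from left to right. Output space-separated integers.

Line 1: ['milk', 'stone'] (min_width=10, slack=4)
Line 2: ['leaf', 'sun', 'quick'] (min_width=14, slack=0)
Line 3: ['chapter'] (min_width=7, slack=7)
Line 4: ['calendar'] (min_width=8, slack=6)
Line 5: ['evening'] (min_width=7, slack=7)
Line 6: ['laboratory'] (min_width=10, slack=4)
Line 7: ['capture'] (min_width=7, slack=7)

Answer: 1 1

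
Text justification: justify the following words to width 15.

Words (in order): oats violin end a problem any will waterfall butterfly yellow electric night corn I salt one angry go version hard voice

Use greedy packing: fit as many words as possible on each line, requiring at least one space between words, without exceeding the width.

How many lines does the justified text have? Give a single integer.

Line 1: ['oats', 'violin', 'end'] (min_width=15, slack=0)
Line 2: ['a', 'problem', 'any'] (min_width=13, slack=2)
Line 3: ['will', 'waterfall'] (min_width=14, slack=1)
Line 4: ['butterfly'] (min_width=9, slack=6)
Line 5: ['yellow', 'electric'] (min_width=15, slack=0)
Line 6: ['night', 'corn', 'I'] (min_width=12, slack=3)
Line 7: ['salt', 'one', 'angry'] (min_width=14, slack=1)
Line 8: ['go', 'version', 'hard'] (min_width=15, slack=0)
Line 9: ['voice'] (min_width=5, slack=10)
Total lines: 9

Answer: 9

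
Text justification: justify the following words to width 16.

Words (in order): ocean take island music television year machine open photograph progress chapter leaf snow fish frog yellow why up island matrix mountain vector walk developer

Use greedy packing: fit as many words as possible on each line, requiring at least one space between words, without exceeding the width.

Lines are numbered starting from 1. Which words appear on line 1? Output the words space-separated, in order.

Line 1: ['ocean', 'take'] (min_width=10, slack=6)
Line 2: ['island', 'music'] (min_width=12, slack=4)
Line 3: ['television', 'year'] (min_width=15, slack=1)
Line 4: ['machine', 'open'] (min_width=12, slack=4)
Line 5: ['photograph'] (min_width=10, slack=6)
Line 6: ['progress', 'chapter'] (min_width=16, slack=0)
Line 7: ['leaf', 'snow', 'fish'] (min_width=14, slack=2)
Line 8: ['frog', 'yellow', 'why'] (min_width=15, slack=1)
Line 9: ['up', 'island', 'matrix'] (min_width=16, slack=0)
Line 10: ['mountain', 'vector'] (min_width=15, slack=1)
Line 11: ['walk', 'developer'] (min_width=14, slack=2)

Answer: ocean take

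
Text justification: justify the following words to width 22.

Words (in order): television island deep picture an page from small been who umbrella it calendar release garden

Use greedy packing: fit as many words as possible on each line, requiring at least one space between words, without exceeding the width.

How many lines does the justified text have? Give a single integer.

Line 1: ['television', 'island', 'deep'] (min_width=22, slack=0)
Line 2: ['picture', 'an', 'page', 'from'] (min_width=20, slack=2)
Line 3: ['small', 'been', 'who'] (min_width=14, slack=8)
Line 4: ['umbrella', 'it', 'calendar'] (min_width=20, slack=2)
Line 5: ['release', 'garden'] (min_width=14, slack=8)
Total lines: 5

Answer: 5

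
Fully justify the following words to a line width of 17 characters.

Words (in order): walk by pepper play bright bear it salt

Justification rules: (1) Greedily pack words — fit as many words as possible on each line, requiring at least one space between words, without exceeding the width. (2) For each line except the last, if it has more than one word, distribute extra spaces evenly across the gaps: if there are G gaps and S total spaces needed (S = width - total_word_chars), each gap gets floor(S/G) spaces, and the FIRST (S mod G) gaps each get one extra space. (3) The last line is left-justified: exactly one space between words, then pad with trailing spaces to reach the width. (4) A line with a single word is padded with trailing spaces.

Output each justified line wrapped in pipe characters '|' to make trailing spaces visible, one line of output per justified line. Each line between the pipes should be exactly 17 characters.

Line 1: ['walk', 'by', 'pepper'] (min_width=14, slack=3)
Line 2: ['play', 'bright', 'bear'] (min_width=16, slack=1)
Line 3: ['it', 'salt'] (min_width=7, slack=10)

Answer: |walk   by  pepper|
|play  bright bear|
|it salt          |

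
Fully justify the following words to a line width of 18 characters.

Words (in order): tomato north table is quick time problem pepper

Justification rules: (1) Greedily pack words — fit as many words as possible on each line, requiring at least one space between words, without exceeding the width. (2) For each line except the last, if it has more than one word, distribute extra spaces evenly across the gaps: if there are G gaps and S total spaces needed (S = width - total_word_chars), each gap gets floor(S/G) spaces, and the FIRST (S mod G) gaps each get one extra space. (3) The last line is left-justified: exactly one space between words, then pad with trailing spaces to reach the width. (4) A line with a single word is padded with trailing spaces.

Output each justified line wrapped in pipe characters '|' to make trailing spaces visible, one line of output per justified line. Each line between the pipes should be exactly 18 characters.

Line 1: ['tomato', 'north', 'table'] (min_width=18, slack=0)
Line 2: ['is', 'quick', 'time'] (min_width=13, slack=5)
Line 3: ['problem', 'pepper'] (min_width=14, slack=4)

Answer: |tomato north table|
|is    quick   time|
|problem pepper    |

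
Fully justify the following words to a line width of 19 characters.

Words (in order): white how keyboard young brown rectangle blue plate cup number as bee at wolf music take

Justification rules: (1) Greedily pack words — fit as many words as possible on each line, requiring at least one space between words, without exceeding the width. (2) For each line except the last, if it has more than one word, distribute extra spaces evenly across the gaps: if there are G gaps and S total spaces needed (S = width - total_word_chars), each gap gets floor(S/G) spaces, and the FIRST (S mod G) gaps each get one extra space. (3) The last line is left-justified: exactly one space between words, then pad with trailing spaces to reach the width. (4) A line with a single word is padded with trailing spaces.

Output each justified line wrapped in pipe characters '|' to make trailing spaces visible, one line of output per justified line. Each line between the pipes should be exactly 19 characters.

Answer: |white  how keyboard|
|young         brown|
|rectangle      blue|
|plate cup number as|
|bee  at  wolf music|
|take               |

Derivation:
Line 1: ['white', 'how', 'keyboard'] (min_width=18, slack=1)
Line 2: ['young', 'brown'] (min_width=11, slack=8)
Line 3: ['rectangle', 'blue'] (min_width=14, slack=5)
Line 4: ['plate', 'cup', 'number', 'as'] (min_width=19, slack=0)
Line 5: ['bee', 'at', 'wolf', 'music'] (min_width=17, slack=2)
Line 6: ['take'] (min_width=4, slack=15)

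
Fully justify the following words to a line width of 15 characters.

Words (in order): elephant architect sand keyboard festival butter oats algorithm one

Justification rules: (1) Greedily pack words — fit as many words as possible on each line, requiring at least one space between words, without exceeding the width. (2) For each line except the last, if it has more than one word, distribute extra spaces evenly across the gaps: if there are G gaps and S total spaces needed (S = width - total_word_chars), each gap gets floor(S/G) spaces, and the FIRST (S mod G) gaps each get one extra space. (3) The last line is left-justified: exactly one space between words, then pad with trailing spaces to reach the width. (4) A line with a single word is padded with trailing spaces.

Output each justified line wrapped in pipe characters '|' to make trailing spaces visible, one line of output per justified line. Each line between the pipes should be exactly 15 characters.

Line 1: ['elephant'] (min_width=8, slack=7)
Line 2: ['architect', 'sand'] (min_width=14, slack=1)
Line 3: ['keyboard'] (min_width=8, slack=7)
Line 4: ['festival', 'butter'] (min_width=15, slack=0)
Line 5: ['oats', 'algorithm'] (min_width=14, slack=1)
Line 6: ['one'] (min_width=3, slack=12)

Answer: |elephant       |
|architect  sand|
|keyboard       |
|festival butter|
|oats  algorithm|
|one            |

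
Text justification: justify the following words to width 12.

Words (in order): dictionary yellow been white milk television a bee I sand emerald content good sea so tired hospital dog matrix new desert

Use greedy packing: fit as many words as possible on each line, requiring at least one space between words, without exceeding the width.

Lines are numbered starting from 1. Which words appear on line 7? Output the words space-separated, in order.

Line 1: ['dictionary'] (min_width=10, slack=2)
Line 2: ['yellow', 'been'] (min_width=11, slack=1)
Line 3: ['white', 'milk'] (min_width=10, slack=2)
Line 4: ['television', 'a'] (min_width=12, slack=0)
Line 5: ['bee', 'I', 'sand'] (min_width=10, slack=2)
Line 6: ['emerald'] (min_width=7, slack=5)
Line 7: ['content', 'good'] (min_width=12, slack=0)
Line 8: ['sea', 'so', 'tired'] (min_width=12, slack=0)
Line 9: ['hospital', 'dog'] (min_width=12, slack=0)
Line 10: ['matrix', 'new'] (min_width=10, slack=2)
Line 11: ['desert'] (min_width=6, slack=6)

Answer: content good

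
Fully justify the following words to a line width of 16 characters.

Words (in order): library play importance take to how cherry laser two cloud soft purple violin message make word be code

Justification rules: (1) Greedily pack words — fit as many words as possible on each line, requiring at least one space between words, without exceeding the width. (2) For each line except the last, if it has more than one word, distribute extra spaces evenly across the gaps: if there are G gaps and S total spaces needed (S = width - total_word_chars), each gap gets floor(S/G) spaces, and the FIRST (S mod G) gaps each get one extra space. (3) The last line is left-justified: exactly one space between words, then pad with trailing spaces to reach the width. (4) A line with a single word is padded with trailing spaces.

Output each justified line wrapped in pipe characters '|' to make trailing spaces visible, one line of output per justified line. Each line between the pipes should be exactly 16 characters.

Answer: |library     play|
|importance  take|
|to   how  cherry|
|laser  two cloud|
|soft      purple|
|violin   message|
|make   word   be|
|code            |

Derivation:
Line 1: ['library', 'play'] (min_width=12, slack=4)
Line 2: ['importance', 'take'] (min_width=15, slack=1)
Line 3: ['to', 'how', 'cherry'] (min_width=13, slack=3)
Line 4: ['laser', 'two', 'cloud'] (min_width=15, slack=1)
Line 5: ['soft', 'purple'] (min_width=11, slack=5)
Line 6: ['violin', 'message'] (min_width=14, slack=2)
Line 7: ['make', 'word', 'be'] (min_width=12, slack=4)
Line 8: ['code'] (min_width=4, slack=12)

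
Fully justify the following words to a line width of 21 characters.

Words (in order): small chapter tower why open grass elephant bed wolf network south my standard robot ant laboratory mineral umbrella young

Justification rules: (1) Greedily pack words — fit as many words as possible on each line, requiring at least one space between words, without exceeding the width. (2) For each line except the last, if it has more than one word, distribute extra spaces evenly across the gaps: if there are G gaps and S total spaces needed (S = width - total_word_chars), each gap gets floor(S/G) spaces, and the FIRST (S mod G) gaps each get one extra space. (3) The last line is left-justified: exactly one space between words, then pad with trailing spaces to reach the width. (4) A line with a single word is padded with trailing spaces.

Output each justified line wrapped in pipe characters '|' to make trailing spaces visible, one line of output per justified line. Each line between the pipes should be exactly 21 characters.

Answer: |small  chapter  tower|
|why     open    grass|
|elephant   bed   wolf|
|network    south   my|
|standard   robot  ant|
|laboratory    mineral|
|umbrella young       |

Derivation:
Line 1: ['small', 'chapter', 'tower'] (min_width=19, slack=2)
Line 2: ['why', 'open', 'grass'] (min_width=14, slack=7)
Line 3: ['elephant', 'bed', 'wolf'] (min_width=17, slack=4)
Line 4: ['network', 'south', 'my'] (min_width=16, slack=5)
Line 5: ['standard', 'robot', 'ant'] (min_width=18, slack=3)
Line 6: ['laboratory', 'mineral'] (min_width=18, slack=3)
Line 7: ['umbrella', 'young'] (min_width=14, slack=7)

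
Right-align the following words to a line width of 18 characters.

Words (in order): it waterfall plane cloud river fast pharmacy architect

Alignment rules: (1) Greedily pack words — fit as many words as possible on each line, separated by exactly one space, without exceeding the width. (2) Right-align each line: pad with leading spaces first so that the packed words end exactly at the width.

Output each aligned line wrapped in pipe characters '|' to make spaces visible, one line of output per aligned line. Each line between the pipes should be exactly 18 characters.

Answer: |it waterfall plane|
|  cloud river fast|
|pharmacy architect|

Derivation:
Line 1: ['it', 'waterfall', 'plane'] (min_width=18, slack=0)
Line 2: ['cloud', 'river', 'fast'] (min_width=16, slack=2)
Line 3: ['pharmacy', 'architect'] (min_width=18, slack=0)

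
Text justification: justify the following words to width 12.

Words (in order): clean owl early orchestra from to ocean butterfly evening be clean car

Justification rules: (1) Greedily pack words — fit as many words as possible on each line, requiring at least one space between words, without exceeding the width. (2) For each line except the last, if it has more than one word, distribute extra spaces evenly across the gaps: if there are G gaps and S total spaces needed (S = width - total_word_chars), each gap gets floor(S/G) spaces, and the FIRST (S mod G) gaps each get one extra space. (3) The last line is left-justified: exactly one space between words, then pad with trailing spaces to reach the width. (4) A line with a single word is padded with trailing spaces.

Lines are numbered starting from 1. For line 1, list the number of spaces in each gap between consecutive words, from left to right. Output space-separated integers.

Line 1: ['clean', 'owl'] (min_width=9, slack=3)
Line 2: ['early'] (min_width=5, slack=7)
Line 3: ['orchestra'] (min_width=9, slack=3)
Line 4: ['from', 'to'] (min_width=7, slack=5)
Line 5: ['ocean'] (min_width=5, slack=7)
Line 6: ['butterfly'] (min_width=9, slack=3)
Line 7: ['evening', 'be'] (min_width=10, slack=2)
Line 8: ['clean', 'car'] (min_width=9, slack=3)

Answer: 4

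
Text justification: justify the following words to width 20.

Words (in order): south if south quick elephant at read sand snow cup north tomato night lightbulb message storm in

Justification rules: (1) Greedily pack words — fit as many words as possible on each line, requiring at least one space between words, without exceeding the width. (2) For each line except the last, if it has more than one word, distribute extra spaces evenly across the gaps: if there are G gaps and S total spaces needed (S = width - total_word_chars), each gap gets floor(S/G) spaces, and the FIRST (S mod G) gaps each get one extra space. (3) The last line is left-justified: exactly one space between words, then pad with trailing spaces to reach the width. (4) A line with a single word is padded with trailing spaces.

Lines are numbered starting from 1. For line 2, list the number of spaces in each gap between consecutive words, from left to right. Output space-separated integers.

Answer: 3 3

Derivation:
Line 1: ['south', 'if', 'south', 'quick'] (min_width=20, slack=0)
Line 2: ['elephant', 'at', 'read'] (min_width=16, slack=4)
Line 3: ['sand', 'snow', 'cup', 'north'] (min_width=19, slack=1)
Line 4: ['tomato', 'night'] (min_width=12, slack=8)
Line 5: ['lightbulb', 'message'] (min_width=17, slack=3)
Line 6: ['storm', 'in'] (min_width=8, slack=12)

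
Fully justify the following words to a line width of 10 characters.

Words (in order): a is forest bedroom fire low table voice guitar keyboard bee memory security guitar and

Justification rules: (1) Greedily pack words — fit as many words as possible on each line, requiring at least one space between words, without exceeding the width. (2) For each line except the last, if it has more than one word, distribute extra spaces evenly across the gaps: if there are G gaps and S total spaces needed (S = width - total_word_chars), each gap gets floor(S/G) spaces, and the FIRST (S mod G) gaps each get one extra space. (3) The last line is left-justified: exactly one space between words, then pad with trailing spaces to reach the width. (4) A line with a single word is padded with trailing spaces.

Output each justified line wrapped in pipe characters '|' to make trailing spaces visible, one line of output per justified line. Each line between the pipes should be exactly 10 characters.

Line 1: ['a', 'is'] (min_width=4, slack=6)
Line 2: ['forest'] (min_width=6, slack=4)
Line 3: ['bedroom'] (min_width=7, slack=3)
Line 4: ['fire', 'low'] (min_width=8, slack=2)
Line 5: ['table'] (min_width=5, slack=5)
Line 6: ['voice'] (min_width=5, slack=5)
Line 7: ['guitar'] (min_width=6, slack=4)
Line 8: ['keyboard'] (min_width=8, slack=2)
Line 9: ['bee', 'memory'] (min_width=10, slack=0)
Line 10: ['security'] (min_width=8, slack=2)
Line 11: ['guitar', 'and'] (min_width=10, slack=0)

Answer: |a       is|
|forest    |
|bedroom   |
|fire   low|
|table     |
|voice     |
|guitar    |
|keyboard  |
|bee memory|
|security  |
|guitar and|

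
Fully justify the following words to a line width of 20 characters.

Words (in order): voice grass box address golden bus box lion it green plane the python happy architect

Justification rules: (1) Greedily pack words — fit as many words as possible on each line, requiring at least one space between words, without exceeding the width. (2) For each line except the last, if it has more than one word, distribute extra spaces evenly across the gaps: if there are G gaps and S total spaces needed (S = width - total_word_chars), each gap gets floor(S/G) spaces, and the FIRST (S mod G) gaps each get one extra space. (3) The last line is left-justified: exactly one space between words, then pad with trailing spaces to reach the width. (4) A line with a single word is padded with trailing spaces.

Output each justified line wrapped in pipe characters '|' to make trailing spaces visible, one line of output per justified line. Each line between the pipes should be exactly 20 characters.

Line 1: ['voice', 'grass', 'box'] (min_width=15, slack=5)
Line 2: ['address', 'golden', 'bus'] (min_width=18, slack=2)
Line 3: ['box', 'lion', 'it', 'green'] (min_width=17, slack=3)
Line 4: ['plane', 'the', 'python'] (min_width=16, slack=4)
Line 5: ['happy', 'architect'] (min_width=15, slack=5)

Answer: |voice    grass   box|
|address  golden  bus|
|box  lion  it  green|
|plane   the   python|
|happy architect     |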